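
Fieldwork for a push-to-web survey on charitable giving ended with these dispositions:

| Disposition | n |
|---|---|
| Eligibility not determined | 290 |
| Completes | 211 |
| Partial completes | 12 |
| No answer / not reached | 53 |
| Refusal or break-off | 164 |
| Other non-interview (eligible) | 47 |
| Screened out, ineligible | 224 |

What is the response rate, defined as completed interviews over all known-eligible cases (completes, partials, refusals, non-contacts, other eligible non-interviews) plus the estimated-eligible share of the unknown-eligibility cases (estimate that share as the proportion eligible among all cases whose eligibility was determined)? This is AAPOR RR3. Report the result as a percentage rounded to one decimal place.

30.8%

Numerator = 211
Determined eligible = 211 + 12 + 164 + 53 + 47 = 487
e = 487 / (487 + 224) = 487 / 711 = 0.6850
Eligible share of unknowns = 0.6850 × 290 = 198.65
Base = 487 + 198.65 = 685.65
RR3 = 211 / 685.65 = 0.3077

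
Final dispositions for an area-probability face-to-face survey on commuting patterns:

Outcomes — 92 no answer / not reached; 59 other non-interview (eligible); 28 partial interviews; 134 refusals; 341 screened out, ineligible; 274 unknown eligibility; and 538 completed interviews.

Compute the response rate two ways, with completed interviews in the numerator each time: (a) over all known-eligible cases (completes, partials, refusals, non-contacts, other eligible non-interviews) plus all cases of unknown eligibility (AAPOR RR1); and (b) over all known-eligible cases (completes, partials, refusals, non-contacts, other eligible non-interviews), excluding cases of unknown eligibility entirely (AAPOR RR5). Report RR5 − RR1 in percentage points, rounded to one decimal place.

Top = 538
Denominator = 538 + 28 + 134 + 92 + 59 + 274 = 1125
RR1 = 538 / 1125 = 0.4782
Denominator = 538 + 28 + 134 + 92 + 59 = 851
RR5 = 538 / 851 = 0.6322
Difference = 63.22 − 47.82 = 15.40 percentage points

15.4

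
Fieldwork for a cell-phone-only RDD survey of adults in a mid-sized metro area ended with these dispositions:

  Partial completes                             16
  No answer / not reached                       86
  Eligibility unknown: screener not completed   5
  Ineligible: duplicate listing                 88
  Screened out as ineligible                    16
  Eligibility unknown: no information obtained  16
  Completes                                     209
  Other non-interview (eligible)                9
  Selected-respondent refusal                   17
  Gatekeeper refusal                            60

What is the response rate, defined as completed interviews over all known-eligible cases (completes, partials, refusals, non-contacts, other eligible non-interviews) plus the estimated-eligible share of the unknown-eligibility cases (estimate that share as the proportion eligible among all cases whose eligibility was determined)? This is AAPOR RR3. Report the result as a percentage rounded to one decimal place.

50.5%

Refusal or break-off = 60 + 17 = 77
Eligibility not determined = 5 + 16 = 21
Screened out, ineligible = 16 + 88 = 104
Num → 209
Determined eligible → 209 + 16 + 77 + 86 + 9 = 397
e = 397 / (397 + 104) = 397 / 501 = 0.7924
Eligible share of unknowns → 0.7924 × 21 = 16.64
Denominator → 397 + 16.64 = 413.64
RR3 = 209 / 413.64 = 0.5053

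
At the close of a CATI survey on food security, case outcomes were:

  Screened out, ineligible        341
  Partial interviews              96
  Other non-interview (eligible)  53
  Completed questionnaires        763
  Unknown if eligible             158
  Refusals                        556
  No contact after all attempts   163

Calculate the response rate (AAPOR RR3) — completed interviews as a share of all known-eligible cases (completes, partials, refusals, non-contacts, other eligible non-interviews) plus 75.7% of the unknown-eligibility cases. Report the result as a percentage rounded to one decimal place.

43.6%

Numerator = 763
Determined eligible = 763 + 96 + 556 + 163 + 53 = 1631
Estimated eligible among unknowns = 0.7570 × 158 = 119.61
Denominator = 1631 + 119.61 = 1750.61
RR3 = 763 / 1750.61 = 0.4358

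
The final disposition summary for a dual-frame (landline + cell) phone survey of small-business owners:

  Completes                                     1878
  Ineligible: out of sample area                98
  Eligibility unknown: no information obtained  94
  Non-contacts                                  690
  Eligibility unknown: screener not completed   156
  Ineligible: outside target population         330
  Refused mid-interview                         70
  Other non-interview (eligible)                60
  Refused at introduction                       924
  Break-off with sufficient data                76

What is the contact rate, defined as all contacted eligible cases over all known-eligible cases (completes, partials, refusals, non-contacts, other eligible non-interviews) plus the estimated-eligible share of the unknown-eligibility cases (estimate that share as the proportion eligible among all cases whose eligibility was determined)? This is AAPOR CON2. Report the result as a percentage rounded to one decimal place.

76.7%

Refusal or break-off = 924 + 70 = 994
Unknown eligibility = 156 + 94 = 250
Ineligible = 330 + 98 = 428
Num = 1878 + 76 + 994 + 60 = 3008
Known eligible = 1878 + 76 + 994 + 690 + 60 = 3698
e = 3698 / (3698 + 428) = 3698 / 4126 = 0.8963
Eligible share of unknowns = 0.8963 × 250 = 224.07
Base = 3698 + 224.07 = 3922.07
CON2 = 3008 / 3922.07 = 0.7669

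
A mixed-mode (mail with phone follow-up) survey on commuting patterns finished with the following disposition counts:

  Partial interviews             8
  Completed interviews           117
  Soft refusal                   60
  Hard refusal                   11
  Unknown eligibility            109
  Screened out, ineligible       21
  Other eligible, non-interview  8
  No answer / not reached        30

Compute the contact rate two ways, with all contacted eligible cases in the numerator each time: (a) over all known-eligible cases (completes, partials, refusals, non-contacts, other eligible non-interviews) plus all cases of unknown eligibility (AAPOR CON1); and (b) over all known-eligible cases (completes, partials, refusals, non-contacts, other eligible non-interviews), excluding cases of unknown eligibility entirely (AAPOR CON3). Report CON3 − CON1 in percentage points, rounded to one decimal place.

Refusals = 11 + 60 = 71
Top = 117 + 8 + 71 + 8 = 204
Denom = 117 + 8 + 71 + 30 + 8 + 109 = 343
CON1 = 204 / 343 = 0.5948
Denom = 117 + 8 + 71 + 30 + 8 = 234
CON3 = 204 / 234 = 0.8718
Difference = 87.18 − 59.48 = 27.70 percentage points

27.7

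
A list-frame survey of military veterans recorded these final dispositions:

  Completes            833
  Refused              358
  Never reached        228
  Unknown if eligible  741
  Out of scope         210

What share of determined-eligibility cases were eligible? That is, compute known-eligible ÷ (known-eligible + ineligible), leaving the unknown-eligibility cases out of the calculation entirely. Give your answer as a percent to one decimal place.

87.1%

Determined eligible → 833 + 358 + 228 = 1419
e = 1419 / (1419 + 210) = 1419 / 1629 = 0.8711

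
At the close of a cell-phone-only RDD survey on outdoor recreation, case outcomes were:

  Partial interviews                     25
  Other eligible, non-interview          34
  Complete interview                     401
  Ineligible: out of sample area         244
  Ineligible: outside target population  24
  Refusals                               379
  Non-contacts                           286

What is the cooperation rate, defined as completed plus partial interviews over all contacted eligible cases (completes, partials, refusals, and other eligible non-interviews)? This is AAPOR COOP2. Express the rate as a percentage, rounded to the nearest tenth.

Screened out, ineligible = 24 + 244 = 268
Numerator = 401 + 25 = 426
Base = 401 + 25 + 379 + 34 = 839
COOP2 = 426 / 839 = 0.5077

50.8%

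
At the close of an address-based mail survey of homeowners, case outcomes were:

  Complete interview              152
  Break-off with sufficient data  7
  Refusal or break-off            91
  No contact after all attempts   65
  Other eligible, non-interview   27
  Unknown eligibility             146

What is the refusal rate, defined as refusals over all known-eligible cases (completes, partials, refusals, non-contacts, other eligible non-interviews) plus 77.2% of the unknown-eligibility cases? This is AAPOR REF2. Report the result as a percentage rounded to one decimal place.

20.0%

Numerator: 91
Determined eligible: 152 + 7 + 91 + 65 + 27 = 342
e × U: 0.7720 × 146 = 112.71
Base: 342 + 112.71 = 454.71
REF2 = 91 / 454.71 = 0.2001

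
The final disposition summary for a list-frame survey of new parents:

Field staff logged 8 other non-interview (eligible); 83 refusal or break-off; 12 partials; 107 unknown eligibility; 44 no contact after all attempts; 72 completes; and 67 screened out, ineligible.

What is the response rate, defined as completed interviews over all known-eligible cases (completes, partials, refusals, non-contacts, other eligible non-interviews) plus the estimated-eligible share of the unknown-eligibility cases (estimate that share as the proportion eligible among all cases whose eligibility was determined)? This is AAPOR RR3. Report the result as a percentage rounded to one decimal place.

Numerator: 72
Known eligible: 72 + 12 + 83 + 44 + 8 = 219
e = 219 / (219 + 67) = 219 / 286 = 0.7657
e × U: 0.7657 × 107 = 81.93
Denominator: 219 + 81.93 = 300.93
RR3 = 72 / 300.93 = 0.2393

23.9%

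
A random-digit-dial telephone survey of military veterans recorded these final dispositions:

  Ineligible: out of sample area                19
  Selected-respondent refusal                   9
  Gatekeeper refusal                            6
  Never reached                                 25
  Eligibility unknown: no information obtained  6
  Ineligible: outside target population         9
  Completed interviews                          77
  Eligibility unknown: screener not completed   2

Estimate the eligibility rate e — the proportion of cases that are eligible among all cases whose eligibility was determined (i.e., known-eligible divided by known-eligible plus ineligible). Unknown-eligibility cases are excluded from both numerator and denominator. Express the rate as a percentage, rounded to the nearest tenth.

Declined to participate = 6 + 9 = 15
Unknown if eligible = 2 + 6 = 8
Screened out, ineligible = 9 + 19 = 28
Eligible (known): 77 + 15 + 25 = 117
e = 117 / (117 + 28) = 117 / 145 = 0.8069

80.7%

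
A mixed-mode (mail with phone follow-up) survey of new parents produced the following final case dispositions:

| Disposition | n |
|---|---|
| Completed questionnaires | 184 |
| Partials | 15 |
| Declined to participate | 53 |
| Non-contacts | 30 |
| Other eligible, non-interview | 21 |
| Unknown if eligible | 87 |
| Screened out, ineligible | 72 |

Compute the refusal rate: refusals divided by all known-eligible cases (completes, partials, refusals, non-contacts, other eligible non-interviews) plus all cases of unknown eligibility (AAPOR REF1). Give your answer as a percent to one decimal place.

Numerator: 53
Base: 184 + 15 + 53 + 30 + 21 + 87 = 390
REF1 = 53 / 390 = 0.1359

13.6%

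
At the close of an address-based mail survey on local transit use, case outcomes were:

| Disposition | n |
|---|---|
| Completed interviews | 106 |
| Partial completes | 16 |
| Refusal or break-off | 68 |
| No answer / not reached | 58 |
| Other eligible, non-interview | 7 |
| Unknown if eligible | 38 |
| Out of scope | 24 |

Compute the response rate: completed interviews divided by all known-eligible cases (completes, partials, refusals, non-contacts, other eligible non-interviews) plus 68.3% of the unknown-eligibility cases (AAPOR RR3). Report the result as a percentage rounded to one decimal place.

Top = 106
Eligible (known) = 106 + 16 + 68 + 58 + 7 = 255
Eligible share of unknowns = 0.6830 × 38 = 25.95
Base = 255 + 25.95 = 280.95
RR3 = 106 / 280.95 = 0.3773

37.7%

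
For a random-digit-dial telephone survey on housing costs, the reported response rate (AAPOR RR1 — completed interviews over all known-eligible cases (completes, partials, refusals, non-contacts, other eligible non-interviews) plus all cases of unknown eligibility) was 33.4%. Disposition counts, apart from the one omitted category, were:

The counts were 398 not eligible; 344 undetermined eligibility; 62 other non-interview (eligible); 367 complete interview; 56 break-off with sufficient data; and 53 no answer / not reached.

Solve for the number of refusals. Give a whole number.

217

RR1 = 367 / D = 0.334
D = 367 / 0.334 = 1098.8
Other denominator terms total 882
refusals = 1098.8 − 882 ≈ 217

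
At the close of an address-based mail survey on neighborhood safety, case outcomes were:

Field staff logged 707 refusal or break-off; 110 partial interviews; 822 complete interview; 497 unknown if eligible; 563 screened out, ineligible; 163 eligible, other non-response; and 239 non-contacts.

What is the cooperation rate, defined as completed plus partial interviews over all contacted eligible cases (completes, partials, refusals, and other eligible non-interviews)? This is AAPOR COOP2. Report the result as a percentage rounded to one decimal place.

Num: 822 + 110 = 932
Denominator: 822 + 110 + 707 + 163 = 1802
COOP2 = 932 / 1802 = 0.5172

51.7%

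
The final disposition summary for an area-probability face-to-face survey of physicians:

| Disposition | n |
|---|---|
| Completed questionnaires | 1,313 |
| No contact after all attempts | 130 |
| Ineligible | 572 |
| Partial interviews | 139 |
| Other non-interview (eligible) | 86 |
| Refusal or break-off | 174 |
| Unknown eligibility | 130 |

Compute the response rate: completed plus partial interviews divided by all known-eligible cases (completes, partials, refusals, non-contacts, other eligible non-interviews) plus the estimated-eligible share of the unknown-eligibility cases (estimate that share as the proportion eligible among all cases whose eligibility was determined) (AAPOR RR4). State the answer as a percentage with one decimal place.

Top → 1313 + 139 = 1452
Known eligible → 1313 + 139 + 174 + 130 + 86 = 1842
e = 1842 / (1842 + 572) = 1842 / 2414 = 0.7630
e × U → 0.7630 × 130 = 99.19
Denom → 1842 + 99.19 = 1941.19
RR4 = 1452 / 1941.19 = 0.7480

74.8%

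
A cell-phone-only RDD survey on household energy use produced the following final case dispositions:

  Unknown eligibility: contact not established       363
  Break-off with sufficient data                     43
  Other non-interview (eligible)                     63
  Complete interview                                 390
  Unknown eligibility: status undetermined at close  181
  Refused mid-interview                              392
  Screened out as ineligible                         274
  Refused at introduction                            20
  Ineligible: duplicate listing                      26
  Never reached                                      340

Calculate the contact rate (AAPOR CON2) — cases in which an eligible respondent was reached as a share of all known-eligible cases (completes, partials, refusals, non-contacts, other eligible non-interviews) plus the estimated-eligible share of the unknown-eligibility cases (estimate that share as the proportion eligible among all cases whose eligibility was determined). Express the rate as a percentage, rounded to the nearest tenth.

53.8%

Refused = 20 + 392 = 412
Unknown if eligible = 363 + 181 = 544
Ineligible = 274 + 26 = 300
Num → 390 + 43 + 412 + 63 = 908
Determined eligible → 390 + 43 + 412 + 340 + 63 = 1248
e = 1248 / (1248 + 300) = 1248 / 1548 = 0.8062
e × U → 0.8062 × 544 = 438.57
Denominator → 1248 + 438.57 = 1686.57
CON2 = 908 / 1686.57 = 0.5384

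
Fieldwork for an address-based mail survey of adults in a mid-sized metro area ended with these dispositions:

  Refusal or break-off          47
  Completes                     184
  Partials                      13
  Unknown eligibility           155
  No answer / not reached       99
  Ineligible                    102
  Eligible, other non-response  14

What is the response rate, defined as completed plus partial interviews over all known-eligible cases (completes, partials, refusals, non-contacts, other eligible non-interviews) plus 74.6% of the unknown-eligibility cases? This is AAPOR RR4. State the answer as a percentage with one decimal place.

41.7%

Top: 184 + 13 = 197
Known eligible: 184 + 13 + 47 + 99 + 14 = 357
e × U: 0.7460 × 155 = 115.63
Denominator: 357 + 115.63 = 472.63
RR4 = 197 / 472.63 = 0.4168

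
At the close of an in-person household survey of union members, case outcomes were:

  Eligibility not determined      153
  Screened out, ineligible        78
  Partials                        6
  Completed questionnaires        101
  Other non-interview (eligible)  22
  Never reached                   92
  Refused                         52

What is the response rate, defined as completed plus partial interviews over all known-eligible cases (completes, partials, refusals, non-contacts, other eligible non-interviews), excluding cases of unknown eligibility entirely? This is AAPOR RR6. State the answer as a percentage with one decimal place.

Top: 101 + 6 = 107
Base: 101 + 6 + 52 + 92 + 22 = 273
RR6 = 107 / 273 = 0.3919

39.2%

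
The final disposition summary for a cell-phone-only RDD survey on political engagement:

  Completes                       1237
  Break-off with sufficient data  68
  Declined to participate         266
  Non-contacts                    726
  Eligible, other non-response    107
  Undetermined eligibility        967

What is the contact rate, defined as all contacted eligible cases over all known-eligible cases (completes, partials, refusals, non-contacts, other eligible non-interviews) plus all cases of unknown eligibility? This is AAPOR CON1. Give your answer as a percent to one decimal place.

Numerator → 1237 + 68 + 266 + 107 = 1678
Denom → 1237 + 68 + 266 + 726 + 107 + 967 = 3371
CON1 = 1678 / 3371 = 0.4978

49.8%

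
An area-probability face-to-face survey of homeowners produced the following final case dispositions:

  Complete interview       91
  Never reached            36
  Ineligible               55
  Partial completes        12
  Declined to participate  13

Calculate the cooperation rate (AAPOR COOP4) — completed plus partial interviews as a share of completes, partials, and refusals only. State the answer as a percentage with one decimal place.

Numerator → 91 + 12 = 103
Base → 91 + 12 + 13 = 116
COOP4 = 103 / 116 = 0.8879

88.8%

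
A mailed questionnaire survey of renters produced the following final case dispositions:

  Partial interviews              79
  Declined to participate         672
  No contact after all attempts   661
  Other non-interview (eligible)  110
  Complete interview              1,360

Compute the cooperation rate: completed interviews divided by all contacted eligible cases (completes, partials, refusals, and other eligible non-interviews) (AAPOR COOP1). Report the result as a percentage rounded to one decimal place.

Top: 1360
Denom: 1360 + 79 + 672 + 110 = 2221
COOP1 = 1360 / 2221 = 0.6123

61.2%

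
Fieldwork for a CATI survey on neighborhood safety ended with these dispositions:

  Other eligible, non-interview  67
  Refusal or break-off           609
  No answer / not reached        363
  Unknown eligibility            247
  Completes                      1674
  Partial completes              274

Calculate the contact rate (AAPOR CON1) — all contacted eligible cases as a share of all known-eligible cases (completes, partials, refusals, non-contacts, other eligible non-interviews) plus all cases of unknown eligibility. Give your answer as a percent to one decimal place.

Num = 1674 + 274 + 609 + 67 = 2624
Denom = 1674 + 274 + 609 + 363 + 67 + 247 = 3234
CON1 = 2624 / 3234 = 0.8114

81.1%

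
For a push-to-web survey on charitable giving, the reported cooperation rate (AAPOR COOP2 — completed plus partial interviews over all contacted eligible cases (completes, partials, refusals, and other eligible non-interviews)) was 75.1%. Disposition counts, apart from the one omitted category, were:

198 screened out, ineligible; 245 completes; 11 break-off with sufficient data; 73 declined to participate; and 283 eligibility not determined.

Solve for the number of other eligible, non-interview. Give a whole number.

Top = 245 + 11 = 256
COOP2 = 256 / D = 0.751
D = 256 / 0.751 = 340.9
Rest of base = 329
other eligible, non-interview = 340.9 − 329 ≈ 12

12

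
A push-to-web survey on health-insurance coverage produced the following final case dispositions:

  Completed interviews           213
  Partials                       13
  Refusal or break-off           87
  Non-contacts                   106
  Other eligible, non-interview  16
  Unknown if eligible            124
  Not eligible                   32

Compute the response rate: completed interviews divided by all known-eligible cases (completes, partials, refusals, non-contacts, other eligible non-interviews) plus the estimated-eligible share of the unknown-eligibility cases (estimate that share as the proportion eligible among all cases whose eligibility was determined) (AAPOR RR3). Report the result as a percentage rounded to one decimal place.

Numerator: 213
Known eligible: 213 + 13 + 87 + 106 + 16 = 435
e = 435 / (435 + 32) = 435 / 467 = 0.9315
Estimated eligible among unknowns: 0.9315 × 124 = 115.51
Denominator: 435 + 115.51 = 550.51
RR3 = 213 / 550.51 = 0.3869

38.7%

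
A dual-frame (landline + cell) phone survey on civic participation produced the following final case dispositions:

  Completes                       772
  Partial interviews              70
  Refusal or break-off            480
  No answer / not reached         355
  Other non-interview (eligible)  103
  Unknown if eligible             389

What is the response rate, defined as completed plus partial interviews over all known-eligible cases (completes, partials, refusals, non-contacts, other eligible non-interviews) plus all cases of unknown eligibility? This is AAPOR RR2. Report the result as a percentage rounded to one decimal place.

Top = 772 + 70 = 842
Base = 772 + 70 + 480 + 355 + 103 + 389 = 2169
RR2 = 842 / 2169 = 0.3882

38.8%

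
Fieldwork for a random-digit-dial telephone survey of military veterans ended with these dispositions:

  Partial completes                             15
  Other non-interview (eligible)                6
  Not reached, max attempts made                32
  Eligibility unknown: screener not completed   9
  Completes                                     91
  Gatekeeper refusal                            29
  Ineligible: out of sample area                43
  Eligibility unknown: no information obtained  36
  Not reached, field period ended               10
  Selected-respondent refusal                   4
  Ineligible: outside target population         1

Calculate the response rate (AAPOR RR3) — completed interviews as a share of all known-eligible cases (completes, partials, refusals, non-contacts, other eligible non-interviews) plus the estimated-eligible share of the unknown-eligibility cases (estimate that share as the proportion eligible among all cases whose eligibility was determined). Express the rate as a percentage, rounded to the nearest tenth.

Refused = 29 + 4 = 33
No answer / not reached = 10 + 32 = 42
Unknown if eligible = 9 + 36 = 45
Ineligible = 1 + 43 = 44
Numerator → 91
Eligible (known) → 91 + 15 + 33 + 42 + 6 = 187
e = 187 / (187 + 44) = 187 / 231 = 0.8095
Estimated eligible among unknowns → 0.8095 × 45 = 36.43
Denom → 187 + 36.43 = 223.43
RR3 = 91 / 223.43 = 0.4073

40.7%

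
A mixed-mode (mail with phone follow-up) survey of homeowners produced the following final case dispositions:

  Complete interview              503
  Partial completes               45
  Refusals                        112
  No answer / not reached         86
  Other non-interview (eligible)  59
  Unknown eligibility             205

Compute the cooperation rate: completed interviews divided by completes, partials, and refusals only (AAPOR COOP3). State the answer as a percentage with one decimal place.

76.2%

Numerator = 503
Denominator = 503 + 45 + 112 = 660
COOP3 = 503 / 660 = 0.7621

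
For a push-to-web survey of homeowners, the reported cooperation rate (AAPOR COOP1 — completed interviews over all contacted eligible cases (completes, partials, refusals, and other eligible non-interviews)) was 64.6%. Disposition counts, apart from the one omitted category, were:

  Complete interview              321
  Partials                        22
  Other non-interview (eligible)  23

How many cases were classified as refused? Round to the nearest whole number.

COOP1 = 321 / D = 0.646
D = 321 / 0.646 = 496.9
Remaining denominator categories sum to 366
refused = 496.9 − 366 ≈ 131

131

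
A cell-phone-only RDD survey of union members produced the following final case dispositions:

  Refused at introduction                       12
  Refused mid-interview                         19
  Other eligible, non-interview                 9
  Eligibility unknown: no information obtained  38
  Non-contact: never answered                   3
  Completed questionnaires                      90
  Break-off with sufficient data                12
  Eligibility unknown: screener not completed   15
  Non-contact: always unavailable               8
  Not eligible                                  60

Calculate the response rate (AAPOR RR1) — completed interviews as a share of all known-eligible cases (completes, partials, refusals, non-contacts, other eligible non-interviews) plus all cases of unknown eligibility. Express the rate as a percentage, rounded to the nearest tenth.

Declined to participate = 12 + 19 = 31
No contact after all attempts = 3 + 8 = 11
Undetermined eligibility = 15 + 38 = 53
Top → 90
Denominator → 90 + 12 + 31 + 11 + 9 + 53 = 206
RR1 = 90 / 206 = 0.4369

43.7%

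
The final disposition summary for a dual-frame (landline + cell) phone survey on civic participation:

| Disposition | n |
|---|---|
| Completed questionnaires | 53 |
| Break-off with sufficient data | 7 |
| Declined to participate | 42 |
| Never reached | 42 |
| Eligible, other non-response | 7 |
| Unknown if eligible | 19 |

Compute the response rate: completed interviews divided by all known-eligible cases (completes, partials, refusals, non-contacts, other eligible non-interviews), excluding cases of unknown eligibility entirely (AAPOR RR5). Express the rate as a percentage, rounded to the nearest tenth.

35.1%

Top → 53
Denom → 53 + 7 + 42 + 42 + 7 = 151
RR5 = 53 / 151 = 0.3510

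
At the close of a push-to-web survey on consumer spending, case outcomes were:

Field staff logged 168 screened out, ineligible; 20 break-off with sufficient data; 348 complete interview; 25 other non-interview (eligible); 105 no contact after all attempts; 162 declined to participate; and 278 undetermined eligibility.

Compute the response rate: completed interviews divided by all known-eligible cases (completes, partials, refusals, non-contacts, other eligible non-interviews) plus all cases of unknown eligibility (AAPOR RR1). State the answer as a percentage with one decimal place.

Num → 348
Denominator → 348 + 20 + 162 + 105 + 25 + 278 = 938
RR1 = 348 / 938 = 0.3710

37.1%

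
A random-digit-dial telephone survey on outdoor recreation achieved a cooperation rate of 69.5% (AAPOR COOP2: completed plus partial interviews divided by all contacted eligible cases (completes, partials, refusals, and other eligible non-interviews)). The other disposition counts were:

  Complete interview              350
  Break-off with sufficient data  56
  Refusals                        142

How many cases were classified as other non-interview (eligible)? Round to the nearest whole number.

Num: 350 + 56 = 406
COOP2 = 406 / D = 0.695
D = 406 / 0.695 = 584.2
Other denominator terms total 548
other non-interview (eligible) = 584.2 − 548 ≈ 36

36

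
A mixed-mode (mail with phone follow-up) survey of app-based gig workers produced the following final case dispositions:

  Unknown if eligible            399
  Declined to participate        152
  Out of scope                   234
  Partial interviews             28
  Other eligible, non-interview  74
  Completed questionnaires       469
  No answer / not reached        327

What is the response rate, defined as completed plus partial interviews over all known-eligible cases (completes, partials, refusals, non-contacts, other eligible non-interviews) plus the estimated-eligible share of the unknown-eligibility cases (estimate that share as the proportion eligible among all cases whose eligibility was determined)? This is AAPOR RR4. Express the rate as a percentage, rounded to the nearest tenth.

Top: 469 + 28 = 497
Determined eligible: 469 + 28 + 152 + 327 + 74 = 1050
e = 1050 / (1050 + 234) = 1050 / 1284 = 0.8178
e × U: 0.8178 × 399 = 326.30
Denom: 1050 + 326.30 = 1376.30
RR4 = 497 / 1376.30 = 0.3611

36.1%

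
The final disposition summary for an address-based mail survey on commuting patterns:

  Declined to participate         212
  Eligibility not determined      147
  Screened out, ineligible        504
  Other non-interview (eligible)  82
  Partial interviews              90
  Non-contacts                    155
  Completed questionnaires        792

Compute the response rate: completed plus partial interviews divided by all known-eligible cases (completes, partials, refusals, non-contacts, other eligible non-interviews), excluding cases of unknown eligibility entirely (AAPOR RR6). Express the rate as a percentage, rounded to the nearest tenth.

Num → 792 + 90 = 882
Denom → 792 + 90 + 212 + 155 + 82 = 1331
RR6 = 882 / 1331 = 0.6627

66.3%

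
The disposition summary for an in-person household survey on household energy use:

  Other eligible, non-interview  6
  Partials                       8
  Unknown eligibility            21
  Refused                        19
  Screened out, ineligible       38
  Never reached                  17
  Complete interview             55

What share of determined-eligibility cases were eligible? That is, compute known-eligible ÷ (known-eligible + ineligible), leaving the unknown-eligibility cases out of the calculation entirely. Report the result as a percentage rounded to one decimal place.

Determined eligible: 55 + 8 + 19 + 17 + 6 = 105
e = 105 / (105 + 38) = 105 / 143 = 0.7343

73.4%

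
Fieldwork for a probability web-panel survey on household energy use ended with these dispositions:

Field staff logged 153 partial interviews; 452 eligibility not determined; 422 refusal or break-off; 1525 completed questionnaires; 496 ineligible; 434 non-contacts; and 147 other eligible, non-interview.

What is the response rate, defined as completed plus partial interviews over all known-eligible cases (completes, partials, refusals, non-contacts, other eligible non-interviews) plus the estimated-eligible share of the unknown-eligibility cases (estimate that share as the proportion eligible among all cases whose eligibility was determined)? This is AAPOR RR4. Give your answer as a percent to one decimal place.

Num → 1525 + 153 = 1678
Determined eligible → 1525 + 153 + 422 + 434 + 147 = 2681
e = 2681 / (2681 + 496) = 2681 / 3177 = 0.8439
e × U → 0.8439 × 452 = 381.44
Denom → 2681 + 381.44 = 3062.44
RR4 = 1678 / 3062.44 = 0.5479

54.8%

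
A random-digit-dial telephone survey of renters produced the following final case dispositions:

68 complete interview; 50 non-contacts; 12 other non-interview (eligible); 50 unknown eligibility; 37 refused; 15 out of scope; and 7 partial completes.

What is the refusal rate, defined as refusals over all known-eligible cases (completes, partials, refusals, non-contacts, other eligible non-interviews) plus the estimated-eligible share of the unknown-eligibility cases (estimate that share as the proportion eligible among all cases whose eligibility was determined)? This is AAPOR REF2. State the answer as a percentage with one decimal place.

Numerator = 37
Eligible (known) = 68 + 7 + 37 + 50 + 12 = 174
e = 174 / (174 + 15) = 174 / 189 = 0.9206
Eligible share of unknowns = 0.9206 × 50 = 46.03
Base = 174 + 46.03 = 220.03
REF2 = 37 / 220.03 = 0.1682

16.8%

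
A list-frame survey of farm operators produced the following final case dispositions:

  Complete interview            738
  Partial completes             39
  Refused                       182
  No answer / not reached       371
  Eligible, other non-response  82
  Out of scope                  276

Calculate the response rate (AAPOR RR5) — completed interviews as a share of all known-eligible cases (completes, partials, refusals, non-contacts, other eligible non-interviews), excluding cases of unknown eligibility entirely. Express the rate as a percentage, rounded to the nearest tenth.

Numerator = 738
Denominator = 738 + 39 + 182 + 371 + 82 = 1412
RR5 = 738 / 1412 = 0.5227

52.3%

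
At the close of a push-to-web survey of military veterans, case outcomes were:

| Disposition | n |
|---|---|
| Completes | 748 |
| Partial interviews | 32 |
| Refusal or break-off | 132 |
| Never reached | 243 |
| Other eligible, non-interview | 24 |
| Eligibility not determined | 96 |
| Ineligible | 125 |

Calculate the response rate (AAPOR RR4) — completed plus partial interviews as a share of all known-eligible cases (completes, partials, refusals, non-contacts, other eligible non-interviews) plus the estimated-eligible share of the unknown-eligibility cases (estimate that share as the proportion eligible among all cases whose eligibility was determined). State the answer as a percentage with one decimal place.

61.6%

Num = 748 + 32 = 780
Known eligible = 748 + 32 + 132 + 243 + 24 = 1179
e = 1179 / (1179 + 125) = 1179 / 1304 = 0.9041
Estimated eligible among unknowns = 0.9041 × 96 = 86.79
Denom = 1179 + 86.79 = 1265.79
RR4 = 780 / 1265.79 = 0.6162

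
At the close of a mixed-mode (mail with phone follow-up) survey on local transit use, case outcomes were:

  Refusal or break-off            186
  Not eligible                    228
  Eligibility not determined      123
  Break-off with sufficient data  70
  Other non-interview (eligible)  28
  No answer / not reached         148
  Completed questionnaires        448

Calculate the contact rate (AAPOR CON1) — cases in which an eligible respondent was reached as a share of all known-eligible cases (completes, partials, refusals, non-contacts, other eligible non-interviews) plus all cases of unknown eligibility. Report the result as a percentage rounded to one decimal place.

Num: 448 + 70 + 186 + 28 = 732
Denominator: 448 + 70 + 186 + 148 + 28 + 123 = 1003
CON1 = 732 / 1003 = 0.7298

73.0%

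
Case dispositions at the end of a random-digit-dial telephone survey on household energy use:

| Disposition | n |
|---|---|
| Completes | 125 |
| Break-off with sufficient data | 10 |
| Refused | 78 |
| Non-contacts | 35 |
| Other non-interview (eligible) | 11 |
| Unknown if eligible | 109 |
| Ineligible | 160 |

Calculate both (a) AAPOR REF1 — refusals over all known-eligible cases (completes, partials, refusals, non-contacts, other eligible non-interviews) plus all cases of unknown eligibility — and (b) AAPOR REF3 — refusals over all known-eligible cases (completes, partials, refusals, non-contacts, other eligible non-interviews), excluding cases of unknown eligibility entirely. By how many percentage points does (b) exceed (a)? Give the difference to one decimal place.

8.9

Top = 78
Base = 125 + 10 + 78 + 35 + 11 + 109 = 368
REF1 = 78 / 368 = 0.2120
Base = 125 + 10 + 78 + 35 + 11 = 259
REF3 = 78 / 259 = 0.3012
Difference = 30.12 − 21.20 = 8.92 percentage points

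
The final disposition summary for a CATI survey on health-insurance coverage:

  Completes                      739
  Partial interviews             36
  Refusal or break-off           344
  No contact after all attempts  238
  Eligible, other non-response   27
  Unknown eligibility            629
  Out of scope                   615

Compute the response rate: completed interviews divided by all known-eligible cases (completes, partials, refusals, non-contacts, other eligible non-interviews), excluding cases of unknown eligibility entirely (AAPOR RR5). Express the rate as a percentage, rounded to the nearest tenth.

53.4%

Top: 739
Base: 739 + 36 + 344 + 238 + 27 = 1384
RR5 = 739 / 1384 = 0.5340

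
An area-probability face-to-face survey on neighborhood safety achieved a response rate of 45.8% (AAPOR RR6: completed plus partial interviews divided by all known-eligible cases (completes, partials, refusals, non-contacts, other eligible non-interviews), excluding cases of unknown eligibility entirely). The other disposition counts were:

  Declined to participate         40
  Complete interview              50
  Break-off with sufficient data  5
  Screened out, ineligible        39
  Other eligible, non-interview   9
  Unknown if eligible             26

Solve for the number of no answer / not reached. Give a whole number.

16

Numerator → 50 + 5 = 55
RR6 = 55 / D = 0.458
D = 55 / 0.458 = 120.1
Other denominator terms total 104
no answer / not reached = 120.1 − 104 ≈ 16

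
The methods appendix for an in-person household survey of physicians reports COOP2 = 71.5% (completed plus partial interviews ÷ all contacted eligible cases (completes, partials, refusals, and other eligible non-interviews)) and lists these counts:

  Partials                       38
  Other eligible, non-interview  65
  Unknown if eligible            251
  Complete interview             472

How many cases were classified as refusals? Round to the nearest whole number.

Num → 472 + 38 = 510
COOP2 = 510 / D = 0.715
D = 510 / 0.715 = 713.3
Other denominator terms total 575
refusals = 713.3 − 575 ≈ 138

138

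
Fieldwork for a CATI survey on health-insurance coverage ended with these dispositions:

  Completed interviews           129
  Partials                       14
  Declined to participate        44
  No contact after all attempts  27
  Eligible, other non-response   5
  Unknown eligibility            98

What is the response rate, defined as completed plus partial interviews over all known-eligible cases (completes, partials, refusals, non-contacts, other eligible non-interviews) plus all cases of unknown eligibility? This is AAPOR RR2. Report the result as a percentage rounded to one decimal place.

Numerator: 129 + 14 = 143
Denominator: 129 + 14 + 44 + 27 + 5 + 98 = 317
RR2 = 143 / 317 = 0.4511

45.1%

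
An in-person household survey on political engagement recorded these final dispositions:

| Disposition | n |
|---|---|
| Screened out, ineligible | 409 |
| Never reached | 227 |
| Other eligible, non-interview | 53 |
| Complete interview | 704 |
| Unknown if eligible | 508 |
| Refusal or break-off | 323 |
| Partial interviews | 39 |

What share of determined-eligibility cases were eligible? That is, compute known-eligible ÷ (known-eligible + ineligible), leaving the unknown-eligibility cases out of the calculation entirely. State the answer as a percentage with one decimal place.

76.7%

Determined eligible → 704 + 39 + 323 + 227 + 53 = 1346
e = 1346 / (1346 + 409) = 1346 / 1755 = 0.7670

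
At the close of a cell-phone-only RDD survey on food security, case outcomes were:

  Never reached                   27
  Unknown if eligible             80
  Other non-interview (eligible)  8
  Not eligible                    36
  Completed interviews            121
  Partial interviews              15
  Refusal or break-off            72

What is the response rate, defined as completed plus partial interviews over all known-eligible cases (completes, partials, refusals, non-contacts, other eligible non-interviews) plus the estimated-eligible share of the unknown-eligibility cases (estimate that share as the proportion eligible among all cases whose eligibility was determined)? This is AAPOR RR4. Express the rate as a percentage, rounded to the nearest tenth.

43.5%

Top: 121 + 15 = 136
Eligible (known): 121 + 15 + 72 + 27 + 8 = 243
e = 243 / (243 + 36) = 243 / 279 = 0.8710
e × U: 0.8710 × 80 = 69.68
Denom: 243 + 69.68 = 312.68
RR4 = 136 / 312.68 = 0.4349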